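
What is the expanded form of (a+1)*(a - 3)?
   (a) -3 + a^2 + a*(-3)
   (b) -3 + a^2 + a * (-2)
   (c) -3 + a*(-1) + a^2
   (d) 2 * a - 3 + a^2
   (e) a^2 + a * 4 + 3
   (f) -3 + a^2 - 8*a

Expanding (a+1)*(a - 3):
= -3 + a^2 + a * (-2)
b) -3 + a^2 + a * (-2)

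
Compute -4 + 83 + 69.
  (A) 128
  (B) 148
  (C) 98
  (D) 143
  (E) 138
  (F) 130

First: -4 + 83 = 79
Then: 79 + 69 = 148
B) 148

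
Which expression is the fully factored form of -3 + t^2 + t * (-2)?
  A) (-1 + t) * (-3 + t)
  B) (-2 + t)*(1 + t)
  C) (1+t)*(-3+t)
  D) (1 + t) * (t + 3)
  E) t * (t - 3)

We need to factor -3 + t^2 + t * (-2).
The factored form is (1+t)*(-3+t).
C) (1+t)*(-3+t)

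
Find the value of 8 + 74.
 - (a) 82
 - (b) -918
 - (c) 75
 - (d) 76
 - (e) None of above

8 + 74 = 82
a) 82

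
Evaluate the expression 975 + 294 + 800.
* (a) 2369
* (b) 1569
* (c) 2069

First: 975 + 294 = 1269
Then: 1269 + 800 = 2069
c) 2069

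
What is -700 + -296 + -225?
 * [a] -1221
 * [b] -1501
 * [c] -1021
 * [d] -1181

First: -700 + -296 = -996
Then: -996 + -225 = -1221
a) -1221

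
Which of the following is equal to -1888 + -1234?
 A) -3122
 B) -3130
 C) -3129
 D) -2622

-1888 + -1234 = -3122
A) -3122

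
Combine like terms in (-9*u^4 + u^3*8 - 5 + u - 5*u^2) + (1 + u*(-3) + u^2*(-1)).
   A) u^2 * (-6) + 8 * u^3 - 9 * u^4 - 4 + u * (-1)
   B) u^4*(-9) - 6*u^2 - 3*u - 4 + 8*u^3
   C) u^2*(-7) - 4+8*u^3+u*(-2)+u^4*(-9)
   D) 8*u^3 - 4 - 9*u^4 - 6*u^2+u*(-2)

Adding the polynomials and combining like terms:
(-9*u^4 + u^3*8 - 5 + u - 5*u^2) + (1 + u*(-3) + u^2*(-1))
= 8*u^3 - 4 - 9*u^4 - 6*u^2+u*(-2)
D) 8*u^3 - 4 - 9*u^4 - 6*u^2+u*(-2)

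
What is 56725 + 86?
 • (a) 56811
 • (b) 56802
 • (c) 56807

56725 + 86 = 56811
a) 56811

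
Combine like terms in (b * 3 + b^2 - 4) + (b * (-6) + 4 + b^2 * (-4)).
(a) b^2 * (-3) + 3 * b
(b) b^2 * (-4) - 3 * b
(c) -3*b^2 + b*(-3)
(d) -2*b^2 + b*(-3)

Adding the polynomials and combining like terms:
(b*3 + b^2 - 4) + (b*(-6) + 4 + b^2*(-4))
= -3*b^2 + b*(-3)
c) -3*b^2 + b*(-3)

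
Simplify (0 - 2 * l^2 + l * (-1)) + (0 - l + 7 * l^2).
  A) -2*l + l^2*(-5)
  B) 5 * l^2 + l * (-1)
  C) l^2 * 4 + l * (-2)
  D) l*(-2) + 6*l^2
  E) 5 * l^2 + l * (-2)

Adding the polynomials and combining like terms:
(0 - 2*l^2 + l*(-1)) + (0 - l + 7*l^2)
= 5 * l^2 + l * (-2)
E) 5 * l^2 + l * (-2)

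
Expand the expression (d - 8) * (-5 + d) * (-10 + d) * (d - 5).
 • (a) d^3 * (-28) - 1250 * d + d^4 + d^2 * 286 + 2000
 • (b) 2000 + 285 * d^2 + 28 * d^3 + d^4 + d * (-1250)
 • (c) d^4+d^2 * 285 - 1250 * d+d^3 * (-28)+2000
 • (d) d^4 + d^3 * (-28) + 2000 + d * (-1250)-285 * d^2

Expanding (d - 8) * (-5 + d) * (-10 + d) * (d - 5):
= d^4+d^2 * 285 - 1250 * d+d^3 * (-28)+2000
c) d^4+d^2 * 285 - 1250 * d+d^3 * (-28)+2000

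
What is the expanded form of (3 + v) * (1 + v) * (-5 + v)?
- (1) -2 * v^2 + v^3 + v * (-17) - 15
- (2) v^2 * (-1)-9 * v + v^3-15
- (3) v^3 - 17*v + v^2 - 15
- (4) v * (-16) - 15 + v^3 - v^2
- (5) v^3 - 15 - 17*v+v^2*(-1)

Expanding (3 + v) * (1 + v) * (-5 + v):
= v^3 - 15 - 17*v+v^2*(-1)
5) v^3 - 15 - 17*v+v^2*(-1)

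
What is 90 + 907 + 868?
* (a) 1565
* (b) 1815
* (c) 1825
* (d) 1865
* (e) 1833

First: 90 + 907 = 997
Then: 997 + 868 = 1865
d) 1865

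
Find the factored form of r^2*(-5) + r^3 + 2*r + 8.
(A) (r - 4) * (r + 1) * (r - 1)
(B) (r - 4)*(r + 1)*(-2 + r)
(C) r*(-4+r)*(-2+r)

We need to factor r^2*(-5) + r^3 + 2*r + 8.
The factored form is (r - 4)*(r + 1)*(-2 + r).
B) (r - 4)*(r + 1)*(-2 + r)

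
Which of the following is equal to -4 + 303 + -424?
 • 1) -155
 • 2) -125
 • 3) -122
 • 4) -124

First: -4 + 303 = 299
Then: 299 + -424 = -125
2) -125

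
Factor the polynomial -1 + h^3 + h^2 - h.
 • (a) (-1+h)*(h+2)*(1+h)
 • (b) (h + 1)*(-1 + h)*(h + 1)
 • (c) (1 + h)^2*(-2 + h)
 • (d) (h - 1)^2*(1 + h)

We need to factor -1 + h^3 + h^2 - h.
The factored form is (h + 1)*(-1 + h)*(h + 1).
b) (h + 1)*(-1 + h)*(h + 1)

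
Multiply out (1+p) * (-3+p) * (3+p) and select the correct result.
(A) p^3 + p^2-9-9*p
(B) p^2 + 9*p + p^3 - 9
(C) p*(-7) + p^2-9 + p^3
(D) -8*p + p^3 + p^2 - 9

Expanding (1+p) * (-3+p) * (3+p):
= p^3 + p^2-9-9*p
A) p^3 + p^2-9-9*p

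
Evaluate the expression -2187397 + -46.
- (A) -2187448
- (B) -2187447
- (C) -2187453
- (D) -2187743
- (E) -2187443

-2187397 + -46 = -2187443
E) -2187443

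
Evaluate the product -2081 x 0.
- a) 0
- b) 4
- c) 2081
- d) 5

-2081 * 0 = 0
a) 0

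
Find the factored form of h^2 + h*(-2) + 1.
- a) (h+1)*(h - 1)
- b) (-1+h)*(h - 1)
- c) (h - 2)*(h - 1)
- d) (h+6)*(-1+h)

We need to factor h^2 + h*(-2) + 1.
The factored form is (-1+h)*(h - 1).
b) (-1+h)*(h - 1)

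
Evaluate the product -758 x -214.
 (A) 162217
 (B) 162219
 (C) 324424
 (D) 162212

-758 * -214 = 162212
D) 162212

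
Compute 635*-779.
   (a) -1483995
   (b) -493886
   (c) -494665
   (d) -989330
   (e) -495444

635 * -779 = -494665
c) -494665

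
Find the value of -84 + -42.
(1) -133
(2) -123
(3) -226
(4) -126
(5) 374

-84 + -42 = -126
4) -126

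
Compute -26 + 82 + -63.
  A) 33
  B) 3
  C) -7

First: -26 + 82 = 56
Then: 56 + -63 = -7
C) -7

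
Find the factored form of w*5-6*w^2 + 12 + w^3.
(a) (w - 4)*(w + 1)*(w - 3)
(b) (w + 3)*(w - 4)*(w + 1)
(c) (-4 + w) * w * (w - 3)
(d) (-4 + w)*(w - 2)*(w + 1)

We need to factor w*5-6*w^2 + 12 + w^3.
The factored form is (w - 4)*(w + 1)*(w - 3).
a) (w - 4)*(w + 1)*(w - 3)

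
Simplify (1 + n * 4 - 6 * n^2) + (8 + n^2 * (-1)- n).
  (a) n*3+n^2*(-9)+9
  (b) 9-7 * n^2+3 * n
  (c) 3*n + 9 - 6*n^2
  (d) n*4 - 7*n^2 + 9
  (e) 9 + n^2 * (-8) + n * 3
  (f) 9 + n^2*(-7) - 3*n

Adding the polynomials and combining like terms:
(1 + n*4 - 6*n^2) + (8 + n^2*(-1) - n)
= 9-7 * n^2+3 * n
b) 9-7 * n^2+3 * n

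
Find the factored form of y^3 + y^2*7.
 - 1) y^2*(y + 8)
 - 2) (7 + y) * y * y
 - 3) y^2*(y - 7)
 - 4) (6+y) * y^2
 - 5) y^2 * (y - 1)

We need to factor y^3 + y^2*7.
The factored form is (7 + y) * y * y.
2) (7 + y) * y * y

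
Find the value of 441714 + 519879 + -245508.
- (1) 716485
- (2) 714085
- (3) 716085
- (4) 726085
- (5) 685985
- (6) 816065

First: 441714 + 519879 = 961593
Then: 961593 + -245508 = 716085
3) 716085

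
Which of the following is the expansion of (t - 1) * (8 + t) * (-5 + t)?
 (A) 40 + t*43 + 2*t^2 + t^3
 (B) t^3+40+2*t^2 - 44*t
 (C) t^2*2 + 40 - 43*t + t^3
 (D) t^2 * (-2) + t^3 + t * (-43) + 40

Expanding (t - 1) * (8 + t) * (-5 + t):
= t^2*2 + 40 - 43*t + t^3
C) t^2*2 + 40 - 43*t + t^3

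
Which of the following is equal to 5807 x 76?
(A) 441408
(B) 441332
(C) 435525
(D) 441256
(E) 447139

5807 * 76 = 441332
B) 441332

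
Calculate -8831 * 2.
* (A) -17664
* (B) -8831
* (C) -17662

-8831 * 2 = -17662
C) -17662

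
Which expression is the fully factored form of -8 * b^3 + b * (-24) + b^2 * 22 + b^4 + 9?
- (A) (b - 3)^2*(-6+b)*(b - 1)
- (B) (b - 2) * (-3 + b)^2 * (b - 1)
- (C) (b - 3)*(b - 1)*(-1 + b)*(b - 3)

We need to factor -8 * b^3 + b * (-24) + b^2 * 22 + b^4 + 9.
The factored form is (b - 3)*(b - 1)*(-1 + b)*(b - 3).
C) (b - 3)*(b - 1)*(-1 + b)*(b - 3)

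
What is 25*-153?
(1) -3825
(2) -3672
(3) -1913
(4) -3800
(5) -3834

25 * -153 = -3825
1) -3825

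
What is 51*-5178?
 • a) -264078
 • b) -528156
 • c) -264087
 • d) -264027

51 * -5178 = -264078
a) -264078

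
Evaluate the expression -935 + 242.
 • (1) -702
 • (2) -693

-935 + 242 = -693
2) -693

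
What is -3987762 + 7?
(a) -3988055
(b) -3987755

-3987762 + 7 = -3987755
b) -3987755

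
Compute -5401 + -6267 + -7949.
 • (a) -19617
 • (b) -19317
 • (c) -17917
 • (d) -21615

First: -5401 + -6267 = -11668
Then: -11668 + -7949 = -19617
a) -19617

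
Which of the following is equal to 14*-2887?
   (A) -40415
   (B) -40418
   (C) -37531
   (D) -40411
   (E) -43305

14 * -2887 = -40418
B) -40418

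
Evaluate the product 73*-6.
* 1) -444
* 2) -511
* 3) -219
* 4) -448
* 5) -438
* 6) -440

73 * -6 = -438
5) -438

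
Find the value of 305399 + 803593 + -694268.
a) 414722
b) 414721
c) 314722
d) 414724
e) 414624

First: 305399 + 803593 = 1108992
Then: 1108992 + -694268 = 414724
d) 414724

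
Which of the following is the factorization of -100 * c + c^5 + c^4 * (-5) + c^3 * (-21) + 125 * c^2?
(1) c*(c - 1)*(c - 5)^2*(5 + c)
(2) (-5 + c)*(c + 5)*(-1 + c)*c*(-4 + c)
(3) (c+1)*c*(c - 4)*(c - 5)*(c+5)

We need to factor -100 * c + c^5 + c^4 * (-5) + c^3 * (-21) + 125 * c^2.
The factored form is (-5 + c)*(c + 5)*(-1 + c)*c*(-4 + c).
2) (-5 + c)*(c + 5)*(-1 + c)*c*(-4 + c)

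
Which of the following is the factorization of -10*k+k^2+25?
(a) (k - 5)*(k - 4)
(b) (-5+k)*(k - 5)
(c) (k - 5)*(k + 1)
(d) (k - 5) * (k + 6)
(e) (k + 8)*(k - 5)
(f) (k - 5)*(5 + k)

We need to factor -10*k+k^2+25.
The factored form is (-5+k)*(k - 5).
b) (-5+k)*(k - 5)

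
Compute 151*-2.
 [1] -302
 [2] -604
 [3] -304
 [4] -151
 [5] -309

151 * -2 = -302
1) -302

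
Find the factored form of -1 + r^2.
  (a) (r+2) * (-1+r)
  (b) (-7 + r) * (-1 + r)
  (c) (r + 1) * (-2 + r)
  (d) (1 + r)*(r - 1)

We need to factor -1 + r^2.
The factored form is (1 + r)*(r - 1).
d) (1 + r)*(r - 1)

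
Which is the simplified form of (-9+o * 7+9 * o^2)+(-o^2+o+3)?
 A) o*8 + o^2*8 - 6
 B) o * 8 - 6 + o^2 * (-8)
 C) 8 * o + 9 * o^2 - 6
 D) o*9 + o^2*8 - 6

Adding the polynomials and combining like terms:
(-9 + o*7 + 9*o^2) + (-o^2 + o + 3)
= o*8 + o^2*8 - 6
A) o*8 + o^2*8 - 6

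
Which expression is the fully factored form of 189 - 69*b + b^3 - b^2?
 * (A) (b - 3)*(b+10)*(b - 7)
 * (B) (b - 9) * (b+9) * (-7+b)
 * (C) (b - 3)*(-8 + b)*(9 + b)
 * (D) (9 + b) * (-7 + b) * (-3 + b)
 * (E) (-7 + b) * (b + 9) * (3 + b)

We need to factor 189 - 69*b + b^3 - b^2.
The factored form is (9 + b) * (-7 + b) * (-3 + b).
D) (9 + b) * (-7 + b) * (-3 + b)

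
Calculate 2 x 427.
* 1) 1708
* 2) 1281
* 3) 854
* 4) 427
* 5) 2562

2 * 427 = 854
3) 854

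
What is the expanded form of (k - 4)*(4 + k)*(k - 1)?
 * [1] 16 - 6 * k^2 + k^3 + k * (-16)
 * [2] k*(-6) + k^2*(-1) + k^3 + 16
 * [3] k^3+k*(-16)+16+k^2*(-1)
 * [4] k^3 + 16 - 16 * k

Expanding (k - 4)*(4 + k)*(k - 1):
= k^3+k*(-16)+16+k^2*(-1)
3) k^3+k*(-16)+16+k^2*(-1)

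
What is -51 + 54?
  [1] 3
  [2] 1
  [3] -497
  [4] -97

-51 + 54 = 3
1) 3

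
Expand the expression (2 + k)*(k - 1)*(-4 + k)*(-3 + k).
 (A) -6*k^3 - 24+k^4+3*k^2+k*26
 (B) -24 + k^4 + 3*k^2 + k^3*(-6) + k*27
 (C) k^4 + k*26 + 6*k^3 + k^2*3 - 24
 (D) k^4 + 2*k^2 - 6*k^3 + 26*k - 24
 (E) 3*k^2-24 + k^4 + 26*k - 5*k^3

Expanding (2 + k)*(k - 1)*(-4 + k)*(-3 + k):
= -6*k^3 - 24+k^4+3*k^2+k*26
A) -6*k^3 - 24+k^4+3*k^2+k*26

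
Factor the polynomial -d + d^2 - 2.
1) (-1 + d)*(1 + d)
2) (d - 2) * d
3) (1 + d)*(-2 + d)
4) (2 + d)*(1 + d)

We need to factor -d + d^2 - 2.
The factored form is (1 + d)*(-2 + d).
3) (1 + d)*(-2 + d)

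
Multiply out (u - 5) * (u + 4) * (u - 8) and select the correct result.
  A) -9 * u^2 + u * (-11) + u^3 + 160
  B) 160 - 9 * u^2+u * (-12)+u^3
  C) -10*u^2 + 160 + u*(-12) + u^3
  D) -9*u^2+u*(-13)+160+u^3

Expanding (u - 5) * (u + 4) * (u - 8):
= 160 - 9 * u^2+u * (-12)+u^3
B) 160 - 9 * u^2+u * (-12)+u^3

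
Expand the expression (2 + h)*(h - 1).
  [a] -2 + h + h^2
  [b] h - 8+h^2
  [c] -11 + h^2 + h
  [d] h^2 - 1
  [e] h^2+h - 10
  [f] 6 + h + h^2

Expanding (2 + h)*(h - 1):
= -2 + h + h^2
a) -2 + h + h^2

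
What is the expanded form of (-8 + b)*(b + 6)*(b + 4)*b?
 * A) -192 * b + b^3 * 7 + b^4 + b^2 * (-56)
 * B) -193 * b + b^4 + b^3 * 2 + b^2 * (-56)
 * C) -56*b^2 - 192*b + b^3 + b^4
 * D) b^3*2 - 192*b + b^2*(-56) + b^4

Expanding (-8 + b)*(b + 6)*(b + 4)*b:
= b^3*2 - 192*b + b^2*(-56) + b^4
D) b^3*2 - 192*b + b^2*(-56) + b^4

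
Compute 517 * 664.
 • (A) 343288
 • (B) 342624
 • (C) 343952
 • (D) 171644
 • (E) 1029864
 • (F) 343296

517 * 664 = 343288
A) 343288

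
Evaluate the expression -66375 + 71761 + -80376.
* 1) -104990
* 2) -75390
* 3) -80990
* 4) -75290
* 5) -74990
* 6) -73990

First: -66375 + 71761 = 5386
Then: 5386 + -80376 = -74990
5) -74990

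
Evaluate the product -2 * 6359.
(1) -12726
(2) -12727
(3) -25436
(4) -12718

-2 * 6359 = -12718
4) -12718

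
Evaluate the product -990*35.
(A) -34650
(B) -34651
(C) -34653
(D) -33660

-990 * 35 = -34650
A) -34650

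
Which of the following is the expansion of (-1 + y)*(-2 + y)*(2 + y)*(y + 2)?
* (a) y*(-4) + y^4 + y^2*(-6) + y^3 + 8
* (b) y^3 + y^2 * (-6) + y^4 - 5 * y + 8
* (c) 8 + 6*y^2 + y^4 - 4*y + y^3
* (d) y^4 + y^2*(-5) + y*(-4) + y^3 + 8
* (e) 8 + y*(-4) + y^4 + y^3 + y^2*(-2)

Expanding (-1 + y)*(-2 + y)*(2 + y)*(y + 2):
= y*(-4) + y^4 + y^2*(-6) + y^3 + 8
a) y*(-4) + y^4 + y^2*(-6) + y^3 + 8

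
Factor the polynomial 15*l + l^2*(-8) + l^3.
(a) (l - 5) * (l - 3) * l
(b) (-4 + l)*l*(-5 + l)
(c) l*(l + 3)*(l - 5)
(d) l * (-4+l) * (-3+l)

We need to factor 15*l + l^2*(-8) + l^3.
The factored form is (l - 5) * (l - 3) * l.
a) (l - 5) * (l - 3) * l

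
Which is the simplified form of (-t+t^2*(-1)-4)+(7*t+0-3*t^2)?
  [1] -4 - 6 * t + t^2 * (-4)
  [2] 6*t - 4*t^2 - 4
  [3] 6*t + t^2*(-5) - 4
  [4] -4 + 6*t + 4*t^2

Adding the polynomials and combining like terms:
(-t + t^2*(-1) - 4) + (7*t + 0 - 3*t^2)
= 6*t - 4*t^2 - 4
2) 6*t - 4*t^2 - 4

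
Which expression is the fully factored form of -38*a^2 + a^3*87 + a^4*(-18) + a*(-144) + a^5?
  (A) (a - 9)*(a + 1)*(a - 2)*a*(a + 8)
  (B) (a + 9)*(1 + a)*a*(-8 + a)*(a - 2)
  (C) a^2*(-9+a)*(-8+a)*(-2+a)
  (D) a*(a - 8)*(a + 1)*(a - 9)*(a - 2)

We need to factor -38*a^2 + a^3*87 + a^4*(-18) + a*(-144) + a^5.
The factored form is a*(a - 8)*(a + 1)*(a - 9)*(a - 2).
D) a*(a - 8)*(a + 1)*(a - 9)*(a - 2)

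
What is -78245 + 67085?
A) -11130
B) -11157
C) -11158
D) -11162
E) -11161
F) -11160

-78245 + 67085 = -11160
F) -11160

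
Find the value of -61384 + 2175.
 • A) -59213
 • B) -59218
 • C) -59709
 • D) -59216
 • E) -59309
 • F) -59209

-61384 + 2175 = -59209
F) -59209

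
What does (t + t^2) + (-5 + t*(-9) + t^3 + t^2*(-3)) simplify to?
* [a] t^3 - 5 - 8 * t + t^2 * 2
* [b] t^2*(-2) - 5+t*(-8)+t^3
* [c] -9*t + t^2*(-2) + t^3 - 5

Adding the polynomials and combining like terms:
(t + t^2) + (-5 + t*(-9) + t^3 + t^2*(-3))
= t^2*(-2) - 5+t*(-8)+t^3
b) t^2*(-2) - 5+t*(-8)+t^3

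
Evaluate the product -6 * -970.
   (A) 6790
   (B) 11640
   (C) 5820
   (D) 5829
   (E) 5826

-6 * -970 = 5820
C) 5820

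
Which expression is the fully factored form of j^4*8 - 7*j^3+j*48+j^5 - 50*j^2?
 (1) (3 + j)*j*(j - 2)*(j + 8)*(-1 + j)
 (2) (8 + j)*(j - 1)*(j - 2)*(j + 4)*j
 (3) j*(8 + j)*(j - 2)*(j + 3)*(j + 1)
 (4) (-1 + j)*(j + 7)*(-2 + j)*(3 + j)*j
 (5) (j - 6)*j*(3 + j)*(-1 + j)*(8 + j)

We need to factor j^4*8 - 7*j^3+j*48+j^5 - 50*j^2.
The factored form is (3 + j)*j*(j - 2)*(j + 8)*(-1 + j).
1) (3 + j)*j*(j - 2)*(j + 8)*(-1 + j)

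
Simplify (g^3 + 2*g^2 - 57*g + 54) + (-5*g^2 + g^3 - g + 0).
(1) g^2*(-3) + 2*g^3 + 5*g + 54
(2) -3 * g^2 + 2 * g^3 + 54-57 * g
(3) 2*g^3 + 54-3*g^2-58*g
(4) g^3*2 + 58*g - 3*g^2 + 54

Adding the polynomials and combining like terms:
(g^3 + 2*g^2 - 57*g + 54) + (-5*g^2 + g^3 - g + 0)
= 2*g^3 + 54-3*g^2-58*g
3) 2*g^3 + 54-3*g^2-58*g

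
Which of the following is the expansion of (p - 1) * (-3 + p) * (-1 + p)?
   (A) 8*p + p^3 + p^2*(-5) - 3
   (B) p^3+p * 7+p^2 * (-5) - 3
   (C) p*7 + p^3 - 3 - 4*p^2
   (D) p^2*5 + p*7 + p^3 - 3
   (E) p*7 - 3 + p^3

Expanding (p - 1) * (-3 + p) * (-1 + p):
= p^3+p * 7+p^2 * (-5) - 3
B) p^3+p * 7+p^2 * (-5) - 3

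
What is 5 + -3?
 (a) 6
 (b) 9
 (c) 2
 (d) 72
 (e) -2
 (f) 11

5 + -3 = 2
c) 2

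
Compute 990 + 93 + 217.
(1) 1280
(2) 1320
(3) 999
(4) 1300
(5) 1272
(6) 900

First: 990 + 93 = 1083
Then: 1083 + 217 = 1300
4) 1300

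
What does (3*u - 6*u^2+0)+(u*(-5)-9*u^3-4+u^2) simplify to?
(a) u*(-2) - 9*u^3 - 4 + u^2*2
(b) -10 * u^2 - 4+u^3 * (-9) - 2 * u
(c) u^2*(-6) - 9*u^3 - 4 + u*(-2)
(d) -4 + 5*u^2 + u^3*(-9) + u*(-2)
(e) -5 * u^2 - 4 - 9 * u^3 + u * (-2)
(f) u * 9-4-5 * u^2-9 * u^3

Adding the polynomials and combining like terms:
(3*u - 6*u^2 + 0) + (u*(-5) - 9*u^3 - 4 + u^2)
= -5 * u^2 - 4 - 9 * u^3 + u * (-2)
e) -5 * u^2 - 4 - 9 * u^3 + u * (-2)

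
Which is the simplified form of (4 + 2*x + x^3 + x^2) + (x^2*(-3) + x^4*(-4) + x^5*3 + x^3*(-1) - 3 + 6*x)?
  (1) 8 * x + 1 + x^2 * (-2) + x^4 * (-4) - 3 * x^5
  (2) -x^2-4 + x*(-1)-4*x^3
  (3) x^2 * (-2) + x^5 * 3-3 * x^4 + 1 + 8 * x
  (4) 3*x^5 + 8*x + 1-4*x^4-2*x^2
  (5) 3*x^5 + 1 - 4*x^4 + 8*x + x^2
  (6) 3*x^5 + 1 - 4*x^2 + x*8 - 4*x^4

Adding the polynomials and combining like terms:
(4 + 2*x + x^3 + x^2) + (x^2*(-3) + x^4*(-4) + x^5*3 + x^3*(-1) - 3 + 6*x)
= 3*x^5 + 8*x + 1-4*x^4-2*x^2
4) 3*x^5 + 8*x + 1-4*x^4-2*x^2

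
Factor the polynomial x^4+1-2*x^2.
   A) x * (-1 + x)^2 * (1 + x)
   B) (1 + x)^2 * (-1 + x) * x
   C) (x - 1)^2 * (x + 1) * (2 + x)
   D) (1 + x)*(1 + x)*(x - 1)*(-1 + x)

We need to factor x^4+1-2*x^2.
The factored form is (1 + x)*(1 + x)*(x - 1)*(-1 + x).
D) (1 + x)*(1 + x)*(x - 1)*(-1 + x)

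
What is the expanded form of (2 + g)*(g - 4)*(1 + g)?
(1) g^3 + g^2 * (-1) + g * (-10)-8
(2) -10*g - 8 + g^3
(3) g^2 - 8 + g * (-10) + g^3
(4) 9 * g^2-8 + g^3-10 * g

Expanding (2 + g)*(g - 4)*(1 + g):
= g^3 + g^2 * (-1) + g * (-10)-8
1) g^3 + g^2 * (-1) + g * (-10)-8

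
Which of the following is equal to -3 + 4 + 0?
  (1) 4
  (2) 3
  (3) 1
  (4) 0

First: -3 + 4 = 1
Then: 1 + 0 = 1
3) 1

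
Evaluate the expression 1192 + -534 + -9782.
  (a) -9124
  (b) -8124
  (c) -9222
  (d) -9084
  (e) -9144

First: 1192 + -534 = 658
Then: 658 + -9782 = -9124
a) -9124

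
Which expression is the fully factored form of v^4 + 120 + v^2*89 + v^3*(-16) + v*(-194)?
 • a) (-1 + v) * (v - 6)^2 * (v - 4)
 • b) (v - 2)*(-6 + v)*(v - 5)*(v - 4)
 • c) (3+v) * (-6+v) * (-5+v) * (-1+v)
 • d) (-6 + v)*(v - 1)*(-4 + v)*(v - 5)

We need to factor v^4 + 120 + v^2*89 + v^3*(-16) + v*(-194).
The factored form is (-6 + v)*(v - 1)*(-4 + v)*(v - 5).
d) (-6 + v)*(v - 1)*(-4 + v)*(v - 5)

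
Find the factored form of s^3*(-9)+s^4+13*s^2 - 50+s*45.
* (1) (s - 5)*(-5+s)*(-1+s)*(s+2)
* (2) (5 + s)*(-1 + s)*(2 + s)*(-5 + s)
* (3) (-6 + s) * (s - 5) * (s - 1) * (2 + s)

We need to factor s^3*(-9)+s^4+13*s^2 - 50+s*45.
The factored form is (s - 5)*(-5+s)*(-1+s)*(s+2).
1) (s - 5)*(-5+s)*(-1+s)*(s+2)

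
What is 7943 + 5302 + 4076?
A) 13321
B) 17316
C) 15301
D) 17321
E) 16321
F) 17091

First: 7943 + 5302 = 13245
Then: 13245 + 4076 = 17321
D) 17321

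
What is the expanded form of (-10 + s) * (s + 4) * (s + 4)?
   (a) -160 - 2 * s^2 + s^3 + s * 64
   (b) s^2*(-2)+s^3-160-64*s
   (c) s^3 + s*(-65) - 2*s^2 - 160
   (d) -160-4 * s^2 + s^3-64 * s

Expanding (-10 + s) * (s + 4) * (s + 4):
= s^2*(-2)+s^3-160-64*s
b) s^2*(-2)+s^3-160-64*s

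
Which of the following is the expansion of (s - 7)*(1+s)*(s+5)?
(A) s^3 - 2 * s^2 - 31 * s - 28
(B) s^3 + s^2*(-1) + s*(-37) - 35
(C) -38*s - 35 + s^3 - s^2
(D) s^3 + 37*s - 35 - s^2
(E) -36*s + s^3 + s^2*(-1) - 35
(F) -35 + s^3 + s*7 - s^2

Expanding (s - 7)*(1+s)*(s+5):
= s^3 + s^2*(-1) + s*(-37) - 35
B) s^3 + s^2*(-1) + s*(-37) - 35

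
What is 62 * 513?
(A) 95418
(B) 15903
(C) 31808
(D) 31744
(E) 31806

62 * 513 = 31806
E) 31806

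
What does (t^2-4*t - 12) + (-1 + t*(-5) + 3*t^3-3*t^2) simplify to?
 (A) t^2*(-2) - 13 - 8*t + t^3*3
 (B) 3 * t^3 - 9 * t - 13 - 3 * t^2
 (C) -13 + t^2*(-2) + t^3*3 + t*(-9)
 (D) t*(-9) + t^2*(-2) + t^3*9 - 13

Adding the polynomials and combining like terms:
(t^2 - 4*t - 12) + (-1 + t*(-5) + 3*t^3 - 3*t^2)
= -13 + t^2*(-2) + t^3*3 + t*(-9)
C) -13 + t^2*(-2) + t^3*3 + t*(-9)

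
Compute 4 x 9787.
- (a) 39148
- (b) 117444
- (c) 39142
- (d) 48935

4 * 9787 = 39148
a) 39148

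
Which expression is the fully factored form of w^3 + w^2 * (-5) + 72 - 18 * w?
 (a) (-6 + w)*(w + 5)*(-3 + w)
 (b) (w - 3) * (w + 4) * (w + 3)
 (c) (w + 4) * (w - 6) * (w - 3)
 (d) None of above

We need to factor w^3 + w^2 * (-5) + 72 - 18 * w.
The factored form is (w + 4) * (w - 6) * (w - 3).
c) (w + 4) * (w - 6) * (w - 3)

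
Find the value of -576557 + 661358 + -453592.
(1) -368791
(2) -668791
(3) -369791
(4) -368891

First: -576557 + 661358 = 84801
Then: 84801 + -453592 = -368791
1) -368791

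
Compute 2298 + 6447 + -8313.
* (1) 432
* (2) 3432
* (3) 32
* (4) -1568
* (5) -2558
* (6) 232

First: 2298 + 6447 = 8745
Then: 8745 + -8313 = 432
1) 432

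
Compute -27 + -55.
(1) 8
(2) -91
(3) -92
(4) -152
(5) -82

-27 + -55 = -82
5) -82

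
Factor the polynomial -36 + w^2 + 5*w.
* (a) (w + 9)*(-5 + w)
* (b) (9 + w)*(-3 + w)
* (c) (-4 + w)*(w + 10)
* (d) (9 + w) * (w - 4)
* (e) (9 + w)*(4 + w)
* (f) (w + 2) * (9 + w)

We need to factor -36 + w^2 + 5*w.
The factored form is (9 + w) * (w - 4).
d) (9 + w) * (w - 4)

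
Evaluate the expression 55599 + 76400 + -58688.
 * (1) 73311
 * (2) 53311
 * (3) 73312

First: 55599 + 76400 = 131999
Then: 131999 + -58688 = 73311
1) 73311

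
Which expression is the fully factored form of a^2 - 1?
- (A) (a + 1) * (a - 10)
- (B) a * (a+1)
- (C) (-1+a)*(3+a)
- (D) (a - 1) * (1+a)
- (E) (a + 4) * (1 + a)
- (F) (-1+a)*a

We need to factor a^2 - 1.
The factored form is (a - 1) * (1+a).
D) (a - 1) * (1+a)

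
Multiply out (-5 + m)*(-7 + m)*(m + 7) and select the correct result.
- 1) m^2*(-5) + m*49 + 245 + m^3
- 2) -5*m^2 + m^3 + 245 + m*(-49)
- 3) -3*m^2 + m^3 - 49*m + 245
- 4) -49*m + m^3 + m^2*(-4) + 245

Expanding (-5 + m)*(-7 + m)*(m + 7):
= -5*m^2 + m^3 + 245 + m*(-49)
2) -5*m^2 + m^3 + 245 + m*(-49)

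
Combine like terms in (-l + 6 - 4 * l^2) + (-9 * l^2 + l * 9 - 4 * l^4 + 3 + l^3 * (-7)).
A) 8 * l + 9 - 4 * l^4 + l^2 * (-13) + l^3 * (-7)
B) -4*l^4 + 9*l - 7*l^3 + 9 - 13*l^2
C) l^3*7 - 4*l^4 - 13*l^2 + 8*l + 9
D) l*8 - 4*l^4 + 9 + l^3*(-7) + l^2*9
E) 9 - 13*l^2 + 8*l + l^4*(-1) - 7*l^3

Adding the polynomials and combining like terms:
(-l + 6 - 4*l^2) + (-9*l^2 + l*9 - 4*l^4 + 3 + l^3*(-7))
= 8 * l + 9 - 4 * l^4 + l^2 * (-13) + l^3 * (-7)
A) 8 * l + 9 - 4 * l^4 + l^2 * (-13) + l^3 * (-7)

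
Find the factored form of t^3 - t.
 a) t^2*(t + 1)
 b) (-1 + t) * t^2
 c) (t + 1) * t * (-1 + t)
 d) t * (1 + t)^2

We need to factor t^3 - t.
The factored form is (t + 1) * t * (-1 + t).
c) (t + 1) * t * (-1 + t)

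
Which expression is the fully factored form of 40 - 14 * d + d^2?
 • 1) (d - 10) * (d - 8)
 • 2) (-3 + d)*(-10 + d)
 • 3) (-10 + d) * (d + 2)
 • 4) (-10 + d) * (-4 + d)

We need to factor 40 - 14 * d + d^2.
The factored form is (-10 + d) * (-4 + d).
4) (-10 + d) * (-4 + d)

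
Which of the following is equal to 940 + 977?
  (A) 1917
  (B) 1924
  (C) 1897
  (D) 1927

940 + 977 = 1917
A) 1917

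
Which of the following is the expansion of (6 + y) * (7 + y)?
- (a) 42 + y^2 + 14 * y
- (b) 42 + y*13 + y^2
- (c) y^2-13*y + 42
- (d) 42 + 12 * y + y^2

Expanding (6 + y) * (7 + y):
= 42 + y*13 + y^2
b) 42 + y*13 + y^2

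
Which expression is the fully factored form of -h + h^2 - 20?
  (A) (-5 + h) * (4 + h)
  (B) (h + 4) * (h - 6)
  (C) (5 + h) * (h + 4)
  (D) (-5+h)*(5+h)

We need to factor -h + h^2 - 20.
The factored form is (-5 + h) * (4 + h).
A) (-5 + h) * (4 + h)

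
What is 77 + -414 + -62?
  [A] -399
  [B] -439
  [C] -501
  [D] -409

First: 77 + -414 = -337
Then: -337 + -62 = -399
A) -399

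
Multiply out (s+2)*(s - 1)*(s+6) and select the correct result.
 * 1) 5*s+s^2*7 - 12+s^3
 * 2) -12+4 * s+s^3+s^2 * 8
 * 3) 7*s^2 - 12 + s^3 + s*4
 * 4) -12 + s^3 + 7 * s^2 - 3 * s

Expanding (s+2)*(s - 1)*(s+6):
= 7*s^2 - 12 + s^3 + s*4
3) 7*s^2 - 12 + s^3 + s*4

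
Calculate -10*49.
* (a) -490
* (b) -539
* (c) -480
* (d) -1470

-10 * 49 = -490
a) -490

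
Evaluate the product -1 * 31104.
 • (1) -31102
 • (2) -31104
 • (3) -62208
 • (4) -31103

-1 * 31104 = -31104
2) -31104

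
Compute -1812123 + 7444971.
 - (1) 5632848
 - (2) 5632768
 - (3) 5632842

-1812123 + 7444971 = 5632848
1) 5632848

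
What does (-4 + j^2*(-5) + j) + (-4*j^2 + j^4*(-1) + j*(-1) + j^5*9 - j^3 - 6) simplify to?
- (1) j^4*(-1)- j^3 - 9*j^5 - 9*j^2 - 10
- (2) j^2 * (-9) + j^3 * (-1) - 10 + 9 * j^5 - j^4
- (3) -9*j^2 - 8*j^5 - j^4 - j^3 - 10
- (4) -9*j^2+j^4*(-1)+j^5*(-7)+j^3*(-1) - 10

Adding the polynomials and combining like terms:
(-4 + j^2*(-5) + j) + (-4*j^2 + j^4*(-1) + j*(-1) + j^5*9 - j^3 - 6)
= j^2 * (-9) + j^3 * (-1) - 10 + 9 * j^5 - j^4
2) j^2 * (-9) + j^3 * (-1) - 10 + 9 * j^5 - j^4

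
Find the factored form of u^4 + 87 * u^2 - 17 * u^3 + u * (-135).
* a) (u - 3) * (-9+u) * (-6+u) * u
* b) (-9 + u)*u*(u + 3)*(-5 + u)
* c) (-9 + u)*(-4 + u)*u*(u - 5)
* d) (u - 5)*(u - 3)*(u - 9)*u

We need to factor u^4 + 87 * u^2 - 17 * u^3 + u * (-135).
The factored form is (u - 5)*(u - 3)*(u - 9)*u.
d) (u - 5)*(u - 3)*(u - 9)*u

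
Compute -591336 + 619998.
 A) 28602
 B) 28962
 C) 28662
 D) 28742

-591336 + 619998 = 28662
C) 28662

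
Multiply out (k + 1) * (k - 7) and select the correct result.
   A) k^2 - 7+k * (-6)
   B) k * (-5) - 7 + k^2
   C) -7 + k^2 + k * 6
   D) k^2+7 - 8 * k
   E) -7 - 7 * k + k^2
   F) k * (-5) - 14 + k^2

Expanding (k + 1) * (k - 7):
= k^2 - 7+k * (-6)
A) k^2 - 7+k * (-6)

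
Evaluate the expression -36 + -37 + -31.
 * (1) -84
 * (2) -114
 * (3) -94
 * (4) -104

First: -36 + -37 = -73
Then: -73 + -31 = -104
4) -104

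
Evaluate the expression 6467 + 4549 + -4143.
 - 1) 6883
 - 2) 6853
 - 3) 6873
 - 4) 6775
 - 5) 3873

First: 6467 + 4549 = 11016
Then: 11016 + -4143 = 6873
3) 6873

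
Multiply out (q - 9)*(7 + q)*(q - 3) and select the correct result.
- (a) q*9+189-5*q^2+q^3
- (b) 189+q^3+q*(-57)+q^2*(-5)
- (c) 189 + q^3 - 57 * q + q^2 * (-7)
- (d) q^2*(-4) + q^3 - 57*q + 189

Expanding (q - 9)*(7 + q)*(q - 3):
= 189+q^3+q*(-57)+q^2*(-5)
b) 189+q^3+q*(-57)+q^2*(-5)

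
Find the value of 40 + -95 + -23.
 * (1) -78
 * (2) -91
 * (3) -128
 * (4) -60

First: 40 + -95 = -55
Then: -55 + -23 = -78
1) -78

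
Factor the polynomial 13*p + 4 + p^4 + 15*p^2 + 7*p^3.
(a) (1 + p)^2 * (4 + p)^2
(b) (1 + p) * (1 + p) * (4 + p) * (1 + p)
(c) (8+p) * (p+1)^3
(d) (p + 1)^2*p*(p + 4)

We need to factor 13*p + 4 + p^4 + 15*p^2 + 7*p^3.
The factored form is (1 + p) * (1 + p) * (4 + p) * (1 + p).
b) (1 + p) * (1 + p) * (4 + p) * (1 + p)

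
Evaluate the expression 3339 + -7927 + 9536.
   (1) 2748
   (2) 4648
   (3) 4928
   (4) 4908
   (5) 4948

First: 3339 + -7927 = -4588
Then: -4588 + 9536 = 4948
5) 4948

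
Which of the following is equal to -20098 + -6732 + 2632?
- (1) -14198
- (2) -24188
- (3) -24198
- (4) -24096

First: -20098 + -6732 = -26830
Then: -26830 + 2632 = -24198
3) -24198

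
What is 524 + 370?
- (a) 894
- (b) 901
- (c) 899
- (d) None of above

524 + 370 = 894
a) 894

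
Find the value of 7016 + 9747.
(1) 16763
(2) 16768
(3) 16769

7016 + 9747 = 16763
1) 16763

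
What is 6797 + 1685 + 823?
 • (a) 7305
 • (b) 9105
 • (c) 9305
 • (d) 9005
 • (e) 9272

First: 6797 + 1685 = 8482
Then: 8482 + 823 = 9305
c) 9305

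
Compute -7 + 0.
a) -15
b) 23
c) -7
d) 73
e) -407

-7 + 0 = -7
c) -7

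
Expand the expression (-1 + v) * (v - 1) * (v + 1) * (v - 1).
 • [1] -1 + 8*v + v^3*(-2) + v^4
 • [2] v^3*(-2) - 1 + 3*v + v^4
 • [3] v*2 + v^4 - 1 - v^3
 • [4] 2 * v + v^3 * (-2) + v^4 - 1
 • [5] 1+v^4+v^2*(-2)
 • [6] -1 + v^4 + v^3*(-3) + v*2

Expanding (-1 + v) * (v - 1) * (v + 1) * (v - 1):
= 2 * v + v^3 * (-2) + v^4 - 1
4) 2 * v + v^3 * (-2) + v^4 - 1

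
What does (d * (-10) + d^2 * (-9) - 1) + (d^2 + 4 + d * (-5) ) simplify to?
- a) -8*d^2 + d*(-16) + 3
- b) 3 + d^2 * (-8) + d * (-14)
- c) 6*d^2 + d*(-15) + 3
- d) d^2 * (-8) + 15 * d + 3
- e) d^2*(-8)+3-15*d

Adding the polynomials and combining like terms:
(d*(-10) + d^2*(-9) - 1) + (d^2 + 4 + d*(-5))
= d^2*(-8)+3-15*d
e) d^2*(-8)+3-15*d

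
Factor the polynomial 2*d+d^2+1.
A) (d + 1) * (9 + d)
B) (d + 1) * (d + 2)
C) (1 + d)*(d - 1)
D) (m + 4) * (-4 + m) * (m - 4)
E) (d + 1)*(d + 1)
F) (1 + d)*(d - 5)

We need to factor 2*d+d^2+1.
The factored form is (d + 1)*(d + 1).
E) (d + 1)*(d + 1)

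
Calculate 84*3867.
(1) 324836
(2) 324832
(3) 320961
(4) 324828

84 * 3867 = 324828
4) 324828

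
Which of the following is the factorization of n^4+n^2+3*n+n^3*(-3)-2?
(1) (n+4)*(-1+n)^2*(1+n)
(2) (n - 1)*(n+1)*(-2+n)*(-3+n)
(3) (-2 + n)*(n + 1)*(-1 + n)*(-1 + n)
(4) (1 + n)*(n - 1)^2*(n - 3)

We need to factor n^4+n^2+3*n+n^3*(-3)-2.
The factored form is (-2 + n)*(n + 1)*(-1 + n)*(-1 + n).
3) (-2 + n)*(n + 1)*(-1 + n)*(-1 + n)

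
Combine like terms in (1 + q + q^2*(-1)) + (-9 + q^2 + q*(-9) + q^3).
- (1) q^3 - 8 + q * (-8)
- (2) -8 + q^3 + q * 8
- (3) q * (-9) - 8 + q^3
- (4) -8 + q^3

Adding the polynomials and combining like terms:
(1 + q + q^2*(-1)) + (-9 + q^2 + q*(-9) + q^3)
= q^3 - 8 + q * (-8)
1) q^3 - 8 + q * (-8)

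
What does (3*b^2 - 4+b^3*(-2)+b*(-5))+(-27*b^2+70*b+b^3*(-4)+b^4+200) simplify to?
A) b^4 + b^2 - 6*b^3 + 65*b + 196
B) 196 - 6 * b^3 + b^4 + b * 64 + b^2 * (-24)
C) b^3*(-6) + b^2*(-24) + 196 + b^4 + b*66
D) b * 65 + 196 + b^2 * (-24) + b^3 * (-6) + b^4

Adding the polynomials and combining like terms:
(3*b^2 - 4 + b^3*(-2) + b*(-5)) + (-27*b^2 + 70*b + b^3*(-4) + b^4 + 200)
= b * 65 + 196 + b^2 * (-24) + b^3 * (-6) + b^4
D) b * 65 + 196 + b^2 * (-24) + b^3 * (-6) + b^4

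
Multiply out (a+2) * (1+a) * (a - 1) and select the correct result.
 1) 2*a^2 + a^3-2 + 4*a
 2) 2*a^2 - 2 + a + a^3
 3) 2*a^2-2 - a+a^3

Expanding (a+2) * (1+a) * (a - 1):
= 2*a^2-2 - a+a^3
3) 2*a^2-2 - a+a^3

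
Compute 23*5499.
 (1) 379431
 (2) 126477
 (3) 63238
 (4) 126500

23 * 5499 = 126477
2) 126477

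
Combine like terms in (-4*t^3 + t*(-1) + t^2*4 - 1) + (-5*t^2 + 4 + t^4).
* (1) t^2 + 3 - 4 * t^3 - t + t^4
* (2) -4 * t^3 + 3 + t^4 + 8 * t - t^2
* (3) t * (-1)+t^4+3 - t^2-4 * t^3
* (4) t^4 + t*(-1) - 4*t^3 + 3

Adding the polynomials and combining like terms:
(-4*t^3 + t*(-1) + t^2*4 - 1) + (-5*t^2 + 4 + t^4)
= t * (-1)+t^4+3 - t^2-4 * t^3
3) t * (-1)+t^4+3 - t^2-4 * t^3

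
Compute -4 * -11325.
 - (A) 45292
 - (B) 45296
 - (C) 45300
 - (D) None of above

-4 * -11325 = 45300
C) 45300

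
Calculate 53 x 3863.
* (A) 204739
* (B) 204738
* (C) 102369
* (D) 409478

53 * 3863 = 204739
A) 204739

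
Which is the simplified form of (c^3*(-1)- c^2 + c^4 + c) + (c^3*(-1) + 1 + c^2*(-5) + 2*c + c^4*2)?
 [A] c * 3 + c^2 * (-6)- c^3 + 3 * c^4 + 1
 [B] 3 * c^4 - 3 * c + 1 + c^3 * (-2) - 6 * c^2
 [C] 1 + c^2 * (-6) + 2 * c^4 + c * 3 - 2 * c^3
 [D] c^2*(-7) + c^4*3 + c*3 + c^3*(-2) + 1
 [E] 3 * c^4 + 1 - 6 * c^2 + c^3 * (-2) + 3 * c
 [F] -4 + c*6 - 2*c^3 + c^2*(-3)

Adding the polynomials and combining like terms:
(c^3*(-1) - c^2 + c^4 + c) + (c^3*(-1) + 1 + c^2*(-5) + 2*c + c^4*2)
= 3 * c^4 + 1 - 6 * c^2 + c^3 * (-2) + 3 * c
E) 3 * c^4 + 1 - 6 * c^2 + c^3 * (-2) + 3 * c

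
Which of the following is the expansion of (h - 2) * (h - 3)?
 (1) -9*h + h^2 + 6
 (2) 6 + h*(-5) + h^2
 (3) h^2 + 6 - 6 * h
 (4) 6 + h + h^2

Expanding (h - 2) * (h - 3):
= 6 + h*(-5) + h^2
2) 6 + h*(-5) + h^2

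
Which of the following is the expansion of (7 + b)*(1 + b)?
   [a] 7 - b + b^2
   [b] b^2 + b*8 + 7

Expanding (7 + b)*(1 + b):
= b^2 + b*8 + 7
b) b^2 + b*8 + 7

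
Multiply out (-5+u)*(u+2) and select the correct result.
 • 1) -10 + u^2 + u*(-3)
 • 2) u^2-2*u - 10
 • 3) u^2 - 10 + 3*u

Expanding (-5+u)*(u+2):
= -10 + u^2 + u*(-3)
1) -10 + u^2 + u*(-3)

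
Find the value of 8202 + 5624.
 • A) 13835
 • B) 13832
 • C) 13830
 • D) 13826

8202 + 5624 = 13826
D) 13826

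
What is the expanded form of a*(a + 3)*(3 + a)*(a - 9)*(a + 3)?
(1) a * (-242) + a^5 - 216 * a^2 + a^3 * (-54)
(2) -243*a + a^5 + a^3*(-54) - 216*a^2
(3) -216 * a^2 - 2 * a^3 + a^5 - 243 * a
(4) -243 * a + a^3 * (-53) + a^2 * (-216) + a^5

Expanding a*(a + 3)*(3 + a)*(a - 9)*(a + 3):
= -243*a + a^5 + a^3*(-54) - 216*a^2
2) -243*a + a^5 + a^3*(-54) - 216*a^2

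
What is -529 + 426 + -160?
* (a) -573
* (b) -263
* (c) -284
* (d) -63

First: -529 + 426 = -103
Then: -103 + -160 = -263
b) -263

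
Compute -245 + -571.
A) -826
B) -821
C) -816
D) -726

-245 + -571 = -816
C) -816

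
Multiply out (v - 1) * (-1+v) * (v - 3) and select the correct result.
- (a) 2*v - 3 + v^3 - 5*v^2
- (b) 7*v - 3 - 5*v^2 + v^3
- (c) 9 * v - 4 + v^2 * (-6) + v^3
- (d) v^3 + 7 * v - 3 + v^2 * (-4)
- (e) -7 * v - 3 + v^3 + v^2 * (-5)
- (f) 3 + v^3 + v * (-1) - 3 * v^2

Expanding (v - 1) * (-1+v) * (v - 3):
= 7*v - 3 - 5*v^2 + v^3
b) 7*v - 3 - 5*v^2 + v^3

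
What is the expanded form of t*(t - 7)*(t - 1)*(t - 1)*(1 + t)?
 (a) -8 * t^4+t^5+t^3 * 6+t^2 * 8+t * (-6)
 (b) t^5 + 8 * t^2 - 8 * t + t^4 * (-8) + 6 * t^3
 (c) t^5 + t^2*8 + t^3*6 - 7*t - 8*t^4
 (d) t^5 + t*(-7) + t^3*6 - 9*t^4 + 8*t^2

Expanding t*(t - 7)*(t - 1)*(t - 1)*(1 + t):
= t^5 + t^2*8 + t^3*6 - 7*t - 8*t^4
c) t^5 + t^2*8 + t^3*6 - 7*t - 8*t^4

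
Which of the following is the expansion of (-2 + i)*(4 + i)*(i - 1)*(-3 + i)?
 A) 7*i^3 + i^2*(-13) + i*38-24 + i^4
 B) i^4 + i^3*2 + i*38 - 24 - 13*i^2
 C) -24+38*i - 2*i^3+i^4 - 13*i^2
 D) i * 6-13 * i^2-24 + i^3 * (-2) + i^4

Expanding (-2 + i)*(4 + i)*(i - 1)*(-3 + i):
= -24+38*i - 2*i^3+i^4 - 13*i^2
C) -24+38*i - 2*i^3+i^4 - 13*i^2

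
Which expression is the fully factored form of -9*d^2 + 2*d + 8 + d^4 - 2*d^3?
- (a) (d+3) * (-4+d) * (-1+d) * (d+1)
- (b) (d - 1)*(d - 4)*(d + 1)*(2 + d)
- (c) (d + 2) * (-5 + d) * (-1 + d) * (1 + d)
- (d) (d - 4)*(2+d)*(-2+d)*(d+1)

We need to factor -9*d^2 + 2*d + 8 + d^4 - 2*d^3.
The factored form is (d - 1)*(d - 4)*(d + 1)*(2 + d).
b) (d - 1)*(d - 4)*(d + 1)*(2 + d)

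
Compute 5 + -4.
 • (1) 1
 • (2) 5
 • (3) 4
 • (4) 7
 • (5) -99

5 + -4 = 1
1) 1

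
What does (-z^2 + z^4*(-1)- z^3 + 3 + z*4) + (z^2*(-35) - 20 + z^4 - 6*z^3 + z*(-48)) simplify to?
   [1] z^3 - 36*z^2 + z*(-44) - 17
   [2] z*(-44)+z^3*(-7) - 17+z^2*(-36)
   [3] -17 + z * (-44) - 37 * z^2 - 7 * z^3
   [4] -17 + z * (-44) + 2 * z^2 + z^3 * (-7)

Adding the polynomials and combining like terms:
(-z^2 + z^4*(-1) - z^3 + 3 + z*4) + (z^2*(-35) - 20 + z^4 - 6*z^3 + z*(-48))
= z*(-44)+z^3*(-7) - 17+z^2*(-36)
2) z*(-44)+z^3*(-7) - 17+z^2*(-36)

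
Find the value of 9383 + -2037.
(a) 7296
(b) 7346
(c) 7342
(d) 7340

9383 + -2037 = 7346
b) 7346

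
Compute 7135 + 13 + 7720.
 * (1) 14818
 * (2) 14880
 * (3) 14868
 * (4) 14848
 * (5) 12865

First: 7135 + 13 = 7148
Then: 7148 + 7720 = 14868
3) 14868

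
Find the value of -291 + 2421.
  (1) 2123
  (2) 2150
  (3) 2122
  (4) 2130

-291 + 2421 = 2130
4) 2130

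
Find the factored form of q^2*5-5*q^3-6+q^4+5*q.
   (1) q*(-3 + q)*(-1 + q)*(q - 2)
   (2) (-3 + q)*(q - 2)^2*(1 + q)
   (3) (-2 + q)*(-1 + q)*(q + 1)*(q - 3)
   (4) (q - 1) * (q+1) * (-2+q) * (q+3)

We need to factor q^2*5-5*q^3-6+q^4+5*q.
The factored form is (-2 + q)*(-1 + q)*(q + 1)*(q - 3).
3) (-2 + q)*(-1 + q)*(q + 1)*(q - 3)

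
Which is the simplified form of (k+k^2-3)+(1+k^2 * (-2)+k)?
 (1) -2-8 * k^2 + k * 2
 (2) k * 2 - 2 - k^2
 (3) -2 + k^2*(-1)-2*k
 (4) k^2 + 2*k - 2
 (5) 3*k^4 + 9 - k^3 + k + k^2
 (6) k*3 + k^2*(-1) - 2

Adding the polynomials and combining like terms:
(k + k^2 - 3) + (1 + k^2*(-2) + k)
= k * 2 - 2 - k^2
2) k * 2 - 2 - k^2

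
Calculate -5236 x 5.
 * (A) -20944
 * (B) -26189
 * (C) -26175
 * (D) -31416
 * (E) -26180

-5236 * 5 = -26180
E) -26180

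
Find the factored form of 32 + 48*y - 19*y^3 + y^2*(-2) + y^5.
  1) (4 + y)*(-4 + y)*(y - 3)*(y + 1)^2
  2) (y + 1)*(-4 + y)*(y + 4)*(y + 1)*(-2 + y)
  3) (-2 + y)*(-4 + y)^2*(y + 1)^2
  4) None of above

We need to factor 32 + 48*y - 19*y^3 + y^2*(-2) + y^5.
The factored form is (y + 1)*(-4 + y)*(y + 4)*(y + 1)*(-2 + y).
2) (y + 1)*(-4 + y)*(y + 4)*(y + 1)*(-2 + y)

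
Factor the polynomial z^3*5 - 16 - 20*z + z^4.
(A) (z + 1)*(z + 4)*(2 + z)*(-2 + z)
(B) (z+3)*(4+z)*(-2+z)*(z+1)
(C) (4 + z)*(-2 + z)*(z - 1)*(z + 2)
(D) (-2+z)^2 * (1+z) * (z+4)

We need to factor z^3*5 - 16 - 20*z + z^4.
The factored form is (z + 1)*(z + 4)*(2 + z)*(-2 + z).
A) (z + 1)*(z + 4)*(2 + z)*(-2 + z)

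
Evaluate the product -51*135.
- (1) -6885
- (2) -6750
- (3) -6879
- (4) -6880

-51 * 135 = -6885
1) -6885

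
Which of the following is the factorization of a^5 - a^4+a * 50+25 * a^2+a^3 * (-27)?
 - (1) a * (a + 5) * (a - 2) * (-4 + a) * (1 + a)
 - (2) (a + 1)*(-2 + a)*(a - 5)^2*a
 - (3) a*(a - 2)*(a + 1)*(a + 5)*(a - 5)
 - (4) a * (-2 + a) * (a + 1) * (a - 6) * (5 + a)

We need to factor a^5 - a^4+a * 50+25 * a^2+a^3 * (-27).
The factored form is a*(a - 2)*(a + 1)*(a + 5)*(a - 5).
3) a*(a - 2)*(a + 1)*(a + 5)*(a - 5)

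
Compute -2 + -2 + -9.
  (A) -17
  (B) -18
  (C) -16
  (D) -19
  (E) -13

First: -2 + -2 = -4
Then: -4 + -9 = -13
E) -13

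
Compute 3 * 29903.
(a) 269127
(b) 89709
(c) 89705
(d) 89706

3 * 29903 = 89709
b) 89709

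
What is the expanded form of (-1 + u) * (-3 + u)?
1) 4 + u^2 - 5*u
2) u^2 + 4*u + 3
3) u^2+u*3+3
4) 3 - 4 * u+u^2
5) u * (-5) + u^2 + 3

Expanding (-1 + u) * (-3 + u):
= 3 - 4 * u+u^2
4) 3 - 4 * u+u^2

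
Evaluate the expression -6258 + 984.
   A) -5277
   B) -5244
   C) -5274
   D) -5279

-6258 + 984 = -5274
C) -5274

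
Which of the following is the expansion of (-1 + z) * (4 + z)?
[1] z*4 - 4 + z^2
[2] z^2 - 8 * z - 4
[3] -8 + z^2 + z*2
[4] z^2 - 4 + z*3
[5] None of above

Expanding (-1 + z) * (4 + z):
= z^2 - 4 + z*3
4) z^2 - 4 + z*3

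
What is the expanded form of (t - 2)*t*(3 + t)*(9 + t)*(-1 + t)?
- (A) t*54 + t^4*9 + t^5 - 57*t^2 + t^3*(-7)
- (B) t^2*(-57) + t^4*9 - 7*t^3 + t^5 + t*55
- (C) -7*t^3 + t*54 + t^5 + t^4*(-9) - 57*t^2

Expanding (t - 2)*t*(3 + t)*(9 + t)*(-1 + t):
= t*54 + t^4*9 + t^5 - 57*t^2 + t^3*(-7)
A) t*54 + t^4*9 + t^5 - 57*t^2 + t^3*(-7)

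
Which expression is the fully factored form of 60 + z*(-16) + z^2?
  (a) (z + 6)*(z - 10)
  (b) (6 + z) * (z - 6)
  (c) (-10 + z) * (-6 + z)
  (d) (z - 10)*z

We need to factor 60 + z*(-16) + z^2.
The factored form is (-10 + z) * (-6 + z).
c) (-10 + z) * (-6 + z)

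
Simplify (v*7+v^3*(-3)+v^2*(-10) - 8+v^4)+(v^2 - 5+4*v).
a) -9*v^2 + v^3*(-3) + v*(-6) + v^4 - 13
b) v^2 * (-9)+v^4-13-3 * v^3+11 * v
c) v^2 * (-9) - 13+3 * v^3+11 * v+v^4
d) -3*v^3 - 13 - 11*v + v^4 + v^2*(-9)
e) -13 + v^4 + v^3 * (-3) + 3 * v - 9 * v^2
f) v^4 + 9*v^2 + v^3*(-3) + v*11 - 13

Adding the polynomials and combining like terms:
(v*7 + v^3*(-3) + v^2*(-10) - 8 + v^4) + (v^2 - 5 + 4*v)
= v^2 * (-9)+v^4-13-3 * v^3+11 * v
b) v^2 * (-9)+v^4-13-3 * v^3+11 * v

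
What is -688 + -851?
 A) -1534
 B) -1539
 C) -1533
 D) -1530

-688 + -851 = -1539
B) -1539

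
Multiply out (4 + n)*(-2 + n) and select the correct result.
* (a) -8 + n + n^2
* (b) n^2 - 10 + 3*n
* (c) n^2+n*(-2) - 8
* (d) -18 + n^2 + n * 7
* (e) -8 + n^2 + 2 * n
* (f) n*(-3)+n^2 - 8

Expanding (4 + n)*(-2 + n):
= -8 + n^2 + 2 * n
e) -8 + n^2 + 2 * n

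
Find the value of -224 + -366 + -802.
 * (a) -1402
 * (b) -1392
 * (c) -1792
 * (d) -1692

First: -224 + -366 = -590
Then: -590 + -802 = -1392
b) -1392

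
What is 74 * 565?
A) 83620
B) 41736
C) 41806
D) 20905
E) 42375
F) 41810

74 * 565 = 41810
F) 41810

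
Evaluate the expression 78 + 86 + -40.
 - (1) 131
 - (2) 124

First: 78 + 86 = 164
Then: 164 + -40 = 124
2) 124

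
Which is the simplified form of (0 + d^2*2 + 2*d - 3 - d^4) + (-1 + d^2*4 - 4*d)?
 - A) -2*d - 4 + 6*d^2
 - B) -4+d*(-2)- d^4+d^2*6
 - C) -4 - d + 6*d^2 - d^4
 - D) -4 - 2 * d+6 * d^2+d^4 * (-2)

Adding the polynomials and combining like terms:
(0 + d^2*2 + 2*d - 3 - d^4) + (-1 + d^2*4 - 4*d)
= -4+d*(-2)- d^4+d^2*6
B) -4+d*(-2)- d^4+d^2*6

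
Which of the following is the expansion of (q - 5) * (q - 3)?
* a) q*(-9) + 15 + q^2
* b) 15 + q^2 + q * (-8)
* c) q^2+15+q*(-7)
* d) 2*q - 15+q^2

Expanding (q - 5) * (q - 3):
= 15 + q^2 + q * (-8)
b) 15 + q^2 + q * (-8)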